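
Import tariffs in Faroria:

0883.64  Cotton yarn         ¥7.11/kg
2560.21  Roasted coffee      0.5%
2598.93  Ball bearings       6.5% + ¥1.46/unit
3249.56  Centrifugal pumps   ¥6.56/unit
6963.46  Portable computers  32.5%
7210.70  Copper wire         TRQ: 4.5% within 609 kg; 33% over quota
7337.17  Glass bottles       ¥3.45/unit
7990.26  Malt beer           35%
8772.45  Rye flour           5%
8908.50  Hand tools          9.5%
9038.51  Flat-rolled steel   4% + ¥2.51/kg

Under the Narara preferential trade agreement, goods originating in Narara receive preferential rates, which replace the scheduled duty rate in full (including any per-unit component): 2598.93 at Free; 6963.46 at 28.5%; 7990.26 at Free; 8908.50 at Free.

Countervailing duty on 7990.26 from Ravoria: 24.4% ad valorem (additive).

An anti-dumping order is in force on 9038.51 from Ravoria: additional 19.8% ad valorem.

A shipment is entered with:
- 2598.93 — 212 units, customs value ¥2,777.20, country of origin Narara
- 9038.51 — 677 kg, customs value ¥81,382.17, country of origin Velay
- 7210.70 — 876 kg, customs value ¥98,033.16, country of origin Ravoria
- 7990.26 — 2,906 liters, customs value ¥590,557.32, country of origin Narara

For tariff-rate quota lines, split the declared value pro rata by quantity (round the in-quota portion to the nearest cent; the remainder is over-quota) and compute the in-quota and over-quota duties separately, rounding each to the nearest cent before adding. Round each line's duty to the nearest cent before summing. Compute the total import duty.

Line 1 (2598.93, Narara, 212 units, ¥2,777.20):
Base rate for 2598.93 is 6.5% + ¥1.46/unit.
Origin Narara qualifies under the Faroria–Narara agreement and 2598.93 is covered: preferential rate Free applies instead.
Duty = ¥2,777.20 × 0% = ¥0.00.
Line 2 (9038.51, Velay, 677 kg, ¥81,382.17):
Base rate for 9038.51 is 4% + ¥2.51/kg.
The additional-duty order on 9038.51 targets Ravoria, not Velay; it does not apply.
Duty = ¥81,382.17 × 4% + 677 × ¥2.51 = ¥4,954.56.
Line 3 (7210.70, Ravoria, 876 kg, ¥98,033.16):
Code 7210.70 is under a tariff-rate quota (threshold 609 kg). In-quota: 609 kg at 4.5%; over-quota: 267 kg at 33%.
Pro-rata value split: in-quota = ¥98,033.16 × 609/876 = ¥68,153.19; over-quota = ¥98,033.16 − ¥68,153.19 = ¥29,879.97.
In-quota duty = ¥68,153.19 × 4.5% = ¥3,066.89. Over-quota duty = ¥29,879.97 × 33% = ¥9,860.39.
Line duty = ¥3,066.89 + ¥9,860.39 = ¥12,927.28.
Line 4 (7990.26, Narara, 2,906 liters, ¥590,557.32):
Base rate for 7990.26 is 35%.
Origin Narara qualifies under the Faroria–Narara agreement and 7990.26 is covered: preferential rate Free applies instead.
The additional-duty order on 7990.26 targets Ravoria, not Narara; it does not apply.
Duty = ¥590,557.32 × 0% = ¥0.00.
Total = ¥0.00 + ¥4,954.56 + ¥12,927.28 + ¥0.00 = ¥17,881.84.

¥17,881.84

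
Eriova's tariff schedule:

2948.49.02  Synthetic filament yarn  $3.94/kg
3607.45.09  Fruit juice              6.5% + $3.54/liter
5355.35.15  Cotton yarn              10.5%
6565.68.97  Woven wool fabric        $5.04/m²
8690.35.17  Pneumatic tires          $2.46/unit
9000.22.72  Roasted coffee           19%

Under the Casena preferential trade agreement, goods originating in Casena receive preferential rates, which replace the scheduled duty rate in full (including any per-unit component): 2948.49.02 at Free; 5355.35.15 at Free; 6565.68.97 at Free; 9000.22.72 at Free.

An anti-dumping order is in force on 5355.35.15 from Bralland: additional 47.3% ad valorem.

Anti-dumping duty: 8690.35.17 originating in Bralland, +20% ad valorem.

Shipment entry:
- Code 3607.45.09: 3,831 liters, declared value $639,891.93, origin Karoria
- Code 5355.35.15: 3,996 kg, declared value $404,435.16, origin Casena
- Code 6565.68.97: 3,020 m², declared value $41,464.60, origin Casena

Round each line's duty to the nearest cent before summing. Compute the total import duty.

$55,154.72

Line 1 (3607.45.09, Karoria, 3,831 liters, $639,891.93):
Base rate for 3607.45.09 is 6.5% + $3.54/liter.
Duty = $639,891.93 × 6.5% + 3,831 × $3.54 = $55,154.72.
Line 2 (5355.35.15, Casena, 3,996 kg, $404,435.16):
Base rate for 5355.35.15 is 10.5%.
Origin Casena qualifies under the Eriova–Casena agreement and 5355.35.15 is covered: preferential rate Free applies instead.
The additional-duty order on 5355.35.15 targets Bralland, not Casena; it does not apply.
Duty = $404,435.16 × 0% = $0.00.
Line 3 (6565.68.97, Casena, 3,020 m², $41,464.60):
Base rate for 6565.68.97 is $5.04/m².
Origin Casena qualifies under the Eriova–Casena agreement and 6565.68.97 is covered: preferential rate Free applies instead.
Duty = $41,464.60 × 0% = $0.00.
Total = $55,154.72 + $0.00 + $0.00 = $55,154.72.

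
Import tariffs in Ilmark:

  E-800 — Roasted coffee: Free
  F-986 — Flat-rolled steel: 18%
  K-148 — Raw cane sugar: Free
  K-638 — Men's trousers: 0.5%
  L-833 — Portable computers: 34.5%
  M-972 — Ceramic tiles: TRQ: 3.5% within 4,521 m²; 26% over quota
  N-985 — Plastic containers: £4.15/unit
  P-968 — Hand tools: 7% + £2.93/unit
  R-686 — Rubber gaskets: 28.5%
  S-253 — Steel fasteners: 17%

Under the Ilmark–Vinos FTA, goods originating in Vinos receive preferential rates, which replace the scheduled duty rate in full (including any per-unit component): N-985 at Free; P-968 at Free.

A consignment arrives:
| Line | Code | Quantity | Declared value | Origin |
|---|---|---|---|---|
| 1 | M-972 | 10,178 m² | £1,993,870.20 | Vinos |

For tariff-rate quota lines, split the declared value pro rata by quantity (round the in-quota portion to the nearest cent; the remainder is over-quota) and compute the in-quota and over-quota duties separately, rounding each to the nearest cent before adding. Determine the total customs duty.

£319,131.88

Line 1 (M-972, Vinos, 10,178 m², £1,993,870.20):
Code M-972 is under a tariff-rate quota (threshold 4,521 m²). In-quota: 4,521 m² at 3.5%; over-quota: 5,657 m² at 26%.
Pro-rata value split: in-quota = £1,993,870.20 × 4,521/10,178 = £885,663.90; over-quota = £1,993,870.20 − £885,663.90 = £1,108,206.30.
In-quota duty = £885,663.90 × 3.5% = £30,998.24. Over-quota duty = £1,108,206.30 × 26% = £288,133.64.
Line duty = £30,998.24 + £288,133.64 = £319,131.88.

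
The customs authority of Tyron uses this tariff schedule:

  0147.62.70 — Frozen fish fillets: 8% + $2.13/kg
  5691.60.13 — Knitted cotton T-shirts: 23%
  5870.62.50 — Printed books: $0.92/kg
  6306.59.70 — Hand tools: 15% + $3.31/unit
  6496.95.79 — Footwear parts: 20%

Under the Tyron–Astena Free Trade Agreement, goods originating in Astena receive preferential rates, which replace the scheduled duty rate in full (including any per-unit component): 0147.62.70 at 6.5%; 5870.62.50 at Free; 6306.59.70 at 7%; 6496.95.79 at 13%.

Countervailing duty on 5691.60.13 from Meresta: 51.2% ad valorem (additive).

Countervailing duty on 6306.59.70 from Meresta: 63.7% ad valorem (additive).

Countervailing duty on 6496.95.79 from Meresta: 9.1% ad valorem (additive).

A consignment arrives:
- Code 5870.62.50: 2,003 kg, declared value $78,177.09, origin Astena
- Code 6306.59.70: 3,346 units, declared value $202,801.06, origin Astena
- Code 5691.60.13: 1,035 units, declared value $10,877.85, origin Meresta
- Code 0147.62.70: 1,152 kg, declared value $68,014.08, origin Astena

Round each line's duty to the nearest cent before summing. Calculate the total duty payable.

Line 1 (5870.62.50, Astena, 2,003 kg, $78,177.09):
Base rate for 5870.62.50 is $0.92/kg.
Origin Astena qualifies under the Tyron–Astena agreement and 5870.62.50 is covered: preferential rate Free applies instead.
Duty = $78,177.09 × 0% = $0.00.
Line 2 (6306.59.70, Astena, 3,346 units, $202,801.06):
Base rate for 6306.59.70 is 15% + $3.31/unit.
Origin Astena qualifies under the Tyron–Astena agreement and 6306.59.70 is covered: preferential rate 7% applies instead.
The additional-duty order on 6306.59.70 targets Meresta, not Astena; it does not apply.
Duty = $202,801.06 × 7% = $14,196.07.
Line 3 (5691.60.13, Meresta, 1,035 units, $10,877.85):
Base rate for 5691.60.13 is 23%.
Additional duty on 5691.60.13 from Meresta: +51.2%. Applied ad valorem rate: 23% + 51.2% = 74.2%.
Duty = $10,877.85 × 74.2% = $8,071.36.
Line 4 (0147.62.70, Astena, 1,152 kg, $68,014.08):
Base rate for 0147.62.70 is 8% + $2.13/kg.
Origin Astena qualifies under the Tyron–Astena agreement and 0147.62.70 is covered: preferential rate 6.5% applies instead.
Duty = $68,014.08 × 6.5% = $4,420.92.
Total = $0.00 + $14,196.07 + $8,071.36 + $4,420.92 = $26,688.35.

$26,688.35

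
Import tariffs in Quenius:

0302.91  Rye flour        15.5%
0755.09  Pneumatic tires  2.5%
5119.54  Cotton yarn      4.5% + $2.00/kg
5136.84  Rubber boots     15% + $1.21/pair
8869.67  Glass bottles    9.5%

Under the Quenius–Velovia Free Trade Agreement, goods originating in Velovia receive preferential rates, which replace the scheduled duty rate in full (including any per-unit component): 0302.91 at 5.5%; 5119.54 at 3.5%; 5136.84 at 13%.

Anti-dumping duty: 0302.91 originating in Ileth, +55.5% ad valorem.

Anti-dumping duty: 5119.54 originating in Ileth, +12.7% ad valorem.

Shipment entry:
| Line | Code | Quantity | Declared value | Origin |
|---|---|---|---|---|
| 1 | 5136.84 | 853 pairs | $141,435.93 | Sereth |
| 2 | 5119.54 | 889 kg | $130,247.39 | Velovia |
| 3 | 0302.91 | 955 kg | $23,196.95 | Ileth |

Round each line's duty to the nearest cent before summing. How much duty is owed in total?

$43,276.01

Line 1 (5136.84, Sereth, 853 pairs, $141,435.93):
Base rate for 5136.84 is 15% + $1.21/pair.
5136.84 has an FTA preferential rate, but origin Sereth is not Velovia; base rate stands.
Duty = $141,435.93 × 15% + 853 × $1.21 = $22,247.52.
Line 2 (5119.54, Velovia, 889 kg, $130,247.39):
Base rate for 5119.54 is 4.5% + $2.00/kg.
Origin Velovia qualifies under the Quenius–Velovia agreement and 5119.54 is covered: preferential rate 3.5% applies instead.
The additional-duty order on 5119.54 targets Ileth, not Velovia; it does not apply.
Duty = $130,247.39 × 3.5% = $4,558.66.
Line 3 (0302.91, Ileth, 955 kg, $23,196.95):
Base rate for 0302.91 is 15.5%.
0302.91 has an FTA preferential rate, but origin Ileth is not Velovia; base rate stands.
Additional duty on 0302.91 from Ileth: +55.5%. Applied ad valorem rate: 15.5% + 55.5% = 71%.
Duty = $23,196.95 × 71% = $16,469.83.
Total = $22,247.52 + $4,558.66 + $16,469.83 = $43,276.01.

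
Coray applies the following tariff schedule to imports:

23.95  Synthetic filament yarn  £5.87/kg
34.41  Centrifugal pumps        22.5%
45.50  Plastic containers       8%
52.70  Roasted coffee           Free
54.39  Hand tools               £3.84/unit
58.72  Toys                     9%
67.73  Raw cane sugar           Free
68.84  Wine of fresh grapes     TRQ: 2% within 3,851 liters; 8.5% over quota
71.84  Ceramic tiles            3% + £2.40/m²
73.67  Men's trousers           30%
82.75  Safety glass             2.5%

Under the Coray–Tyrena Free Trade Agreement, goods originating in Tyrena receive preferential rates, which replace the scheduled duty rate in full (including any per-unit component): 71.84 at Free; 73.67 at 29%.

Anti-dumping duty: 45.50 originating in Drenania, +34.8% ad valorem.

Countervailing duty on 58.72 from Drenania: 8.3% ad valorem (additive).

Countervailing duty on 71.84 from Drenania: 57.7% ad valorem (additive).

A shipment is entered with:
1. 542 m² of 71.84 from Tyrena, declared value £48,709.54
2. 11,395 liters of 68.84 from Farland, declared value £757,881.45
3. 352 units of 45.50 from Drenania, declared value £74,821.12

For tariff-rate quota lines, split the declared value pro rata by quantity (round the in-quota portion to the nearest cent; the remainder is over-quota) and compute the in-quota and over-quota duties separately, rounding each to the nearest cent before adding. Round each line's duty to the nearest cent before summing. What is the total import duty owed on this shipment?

Line 1 (71.84, Tyrena, 542 m², £48,709.54):
Base rate for 71.84 is 3% + £2.40/m².
Origin Tyrena qualifies under the Coray–Tyrena agreement and 71.84 is covered: preferential rate Free applies instead.
The additional-duty order on 71.84 targets Drenania, not Tyrena; it does not apply.
Duty = £48,709.54 × 0% = £0.00.
Line 2 (68.84, Farland, 11,395 liters, £757,881.45):
Code 68.84 is under a tariff-rate quota (threshold 3,851 liters). In-quota: 3,851 liters at 2%; over-quota: 7,544 liters at 8.5%.
Pro-rata value split: in-quota = £757,881.45 × 3,851/11,395 = £256,130.01; over-quota = £757,881.45 − £256,130.01 = £501,751.44.
In-quota duty = £256,130.01 × 2% = £5,122.60. Over-quota duty = £501,751.44 × 8.5% = £42,648.87.
Line duty = £5,122.60 + £42,648.87 = £47,771.47.
Line 3 (45.50, Drenania, 352 units, £74,821.12):
Base rate for 45.50 is 8%.
Additional duty on 45.50 from Drenania: +34.8%. Applied ad valorem rate: 8% + 34.8% = 42.8%.
Duty = £74,821.12 × 42.8% = £32,023.44.
Total = £0.00 + £47,771.47 + £32,023.44 = £79,794.91.

£79,794.91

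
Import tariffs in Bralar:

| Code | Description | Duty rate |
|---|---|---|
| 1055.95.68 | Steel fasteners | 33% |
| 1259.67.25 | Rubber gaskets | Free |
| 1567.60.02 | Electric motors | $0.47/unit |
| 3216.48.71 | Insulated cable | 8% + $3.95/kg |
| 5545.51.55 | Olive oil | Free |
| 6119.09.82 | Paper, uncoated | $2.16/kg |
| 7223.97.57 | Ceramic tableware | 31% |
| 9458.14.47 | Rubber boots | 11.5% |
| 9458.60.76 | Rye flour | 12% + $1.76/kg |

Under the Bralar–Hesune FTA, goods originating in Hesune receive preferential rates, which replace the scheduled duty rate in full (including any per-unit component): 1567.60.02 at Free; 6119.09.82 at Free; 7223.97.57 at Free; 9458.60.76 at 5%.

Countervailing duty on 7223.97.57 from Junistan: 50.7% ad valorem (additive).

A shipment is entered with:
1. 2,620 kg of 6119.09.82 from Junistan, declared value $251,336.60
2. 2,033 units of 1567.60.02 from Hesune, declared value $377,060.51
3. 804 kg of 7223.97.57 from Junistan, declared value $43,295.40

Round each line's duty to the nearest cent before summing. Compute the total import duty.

Line 1 (6119.09.82, Junistan, 2,620 kg, $251,336.60):
Base rate for 6119.09.82 is $2.16/kg.
6119.09.82 has an FTA preferential rate, but origin Junistan is not Hesune; base rate stands.
Duty = 2,620 × $2.16 = $5,659.20.
Line 2 (1567.60.02, Hesune, 2,033 units, $377,060.51):
Base rate for 1567.60.02 is $0.47/unit.
Origin Hesune qualifies under the Bralar–Hesune agreement and 1567.60.02 is covered: preferential rate Free applies instead.
Duty = $377,060.51 × 0% = $0.00.
Line 3 (7223.97.57, Junistan, 804 kg, $43,295.40):
Base rate for 7223.97.57 is 31%.
7223.97.57 has an FTA preferential rate, but origin Junistan is not Hesune; base rate stands.
Additional duty on 7223.97.57 from Junistan: +50.7%. Applied ad valorem rate: 31% + 50.7% = 81.7%.
Duty = $43,295.40 × 81.7% = $35,372.34.
Total = $5,659.20 + $0.00 + $35,372.34 = $41,031.54.

$41,031.54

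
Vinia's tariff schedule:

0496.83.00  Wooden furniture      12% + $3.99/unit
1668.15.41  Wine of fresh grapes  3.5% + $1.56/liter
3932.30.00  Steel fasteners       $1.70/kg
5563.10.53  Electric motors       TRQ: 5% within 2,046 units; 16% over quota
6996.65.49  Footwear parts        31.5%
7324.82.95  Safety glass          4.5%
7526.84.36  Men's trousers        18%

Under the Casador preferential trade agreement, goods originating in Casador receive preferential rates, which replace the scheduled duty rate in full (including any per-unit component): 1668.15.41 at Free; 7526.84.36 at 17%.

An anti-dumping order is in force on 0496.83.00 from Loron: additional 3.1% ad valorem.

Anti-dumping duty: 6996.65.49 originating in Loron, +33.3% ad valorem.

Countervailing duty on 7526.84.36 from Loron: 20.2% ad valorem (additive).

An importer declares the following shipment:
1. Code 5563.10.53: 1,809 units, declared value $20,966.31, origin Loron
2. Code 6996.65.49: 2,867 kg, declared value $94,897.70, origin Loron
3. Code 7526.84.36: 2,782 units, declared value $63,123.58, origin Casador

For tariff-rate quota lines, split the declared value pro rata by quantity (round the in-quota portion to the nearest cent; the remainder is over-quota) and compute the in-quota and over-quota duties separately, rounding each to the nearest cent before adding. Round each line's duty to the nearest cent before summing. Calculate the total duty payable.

Line 1 (5563.10.53, Loron, 1,809 units, $20,966.31):
Code 5563.10.53 is under a tariff-rate quota (threshold 2,046 units). Quantity 1,809 units is within the quota, so the in-quota rate 5% applies to the full value.
Duty = $20,966.31 × 5% = $1,048.32.
Line 2 (6996.65.49, Loron, 2,867 kg, $94,897.70):
Base rate for 6996.65.49 is 31.5%.
Additional duty on 6996.65.49 from Loron: +33.3%. Applied ad valorem rate: 31.5% + 33.3% = 64.8%.
Duty = $94,897.70 × 64.8% = $61,493.71.
Line 3 (7526.84.36, Casador, 2,782 units, $63,123.58):
Base rate for 7526.84.36 is 18%.
Origin Casador qualifies under the Vinia–Casador agreement and 7526.84.36 is covered: preferential rate 17% applies instead.
The additional-duty order on 7526.84.36 targets Loron, not Casador; it does not apply.
Duty = $63,123.58 × 17% = $10,731.01.
Total = $1,048.32 + $61,493.71 + $10,731.01 = $73,273.04.

$73,273.04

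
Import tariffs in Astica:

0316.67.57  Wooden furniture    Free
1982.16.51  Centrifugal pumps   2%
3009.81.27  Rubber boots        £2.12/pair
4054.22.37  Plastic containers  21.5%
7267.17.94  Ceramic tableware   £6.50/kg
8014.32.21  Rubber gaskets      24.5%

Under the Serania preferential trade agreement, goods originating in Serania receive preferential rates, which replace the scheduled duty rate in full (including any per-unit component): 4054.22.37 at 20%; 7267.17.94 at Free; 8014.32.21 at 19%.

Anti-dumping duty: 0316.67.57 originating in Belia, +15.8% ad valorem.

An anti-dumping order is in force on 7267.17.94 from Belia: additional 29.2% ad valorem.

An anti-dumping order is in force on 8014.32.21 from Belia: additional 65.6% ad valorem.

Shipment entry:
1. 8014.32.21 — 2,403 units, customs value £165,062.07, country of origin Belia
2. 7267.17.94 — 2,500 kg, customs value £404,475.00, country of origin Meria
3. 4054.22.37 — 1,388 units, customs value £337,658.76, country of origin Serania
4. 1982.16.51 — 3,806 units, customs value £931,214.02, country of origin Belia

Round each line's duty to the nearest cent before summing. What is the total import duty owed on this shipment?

£251,126.96

Line 1 (8014.32.21, Belia, 2,403 units, £165,062.07):
Base rate for 8014.32.21 is 24.5%.
8014.32.21 has an FTA preferential rate, but origin Belia is not Serania; base rate stands.
Additional duty on 8014.32.21 from Belia: +65.6%. Applied ad valorem rate: 24.5% + 65.6% = 90.1%.
Duty = £165,062.07 × 90.1% = £148,720.93.
Line 2 (7267.17.94, Meria, 2,500 kg, £404,475.00):
Base rate for 7267.17.94 is £6.50/kg.
7267.17.94 has an FTA preferential rate, but origin Meria is not Serania; base rate stands.
The additional-duty order on 7267.17.94 targets Belia, not Meria; it does not apply.
Duty = 2,500 × £6.50 = £16,250.00.
Line 3 (4054.22.37, Serania, 1,388 units, £337,658.76):
Base rate for 4054.22.37 is 21.5%.
Origin Serania qualifies under the Astica–Serania agreement and 4054.22.37 is covered: preferential rate 20% applies instead.
Duty = £337,658.76 × 20% = £67,531.75.
Line 4 (1982.16.51, Belia, 3,806 units, £931,214.02):
Base rate for 1982.16.51 is 2%.
Duty = £931,214.02 × 2% = £18,624.28.
Total = £148,720.93 + £16,250.00 + £67,531.75 + £18,624.28 = £251,126.96.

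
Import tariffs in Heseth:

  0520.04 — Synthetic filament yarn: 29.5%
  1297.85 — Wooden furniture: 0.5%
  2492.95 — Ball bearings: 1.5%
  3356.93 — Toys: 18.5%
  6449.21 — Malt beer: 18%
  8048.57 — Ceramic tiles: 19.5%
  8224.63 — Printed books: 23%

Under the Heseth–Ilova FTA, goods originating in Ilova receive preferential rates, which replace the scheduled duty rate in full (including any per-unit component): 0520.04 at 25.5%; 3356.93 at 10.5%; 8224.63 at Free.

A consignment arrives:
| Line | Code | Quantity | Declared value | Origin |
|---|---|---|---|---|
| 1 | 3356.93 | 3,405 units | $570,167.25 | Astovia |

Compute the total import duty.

Line 1 (3356.93, Astovia, 3,405 units, $570,167.25):
Base rate for 3356.93 is 18.5%.
3356.93 has an FTA preferential rate, but origin Astovia is not Ilova; base rate stands.
Duty = $570,167.25 × 18.5% = $105,480.94.

$105,480.94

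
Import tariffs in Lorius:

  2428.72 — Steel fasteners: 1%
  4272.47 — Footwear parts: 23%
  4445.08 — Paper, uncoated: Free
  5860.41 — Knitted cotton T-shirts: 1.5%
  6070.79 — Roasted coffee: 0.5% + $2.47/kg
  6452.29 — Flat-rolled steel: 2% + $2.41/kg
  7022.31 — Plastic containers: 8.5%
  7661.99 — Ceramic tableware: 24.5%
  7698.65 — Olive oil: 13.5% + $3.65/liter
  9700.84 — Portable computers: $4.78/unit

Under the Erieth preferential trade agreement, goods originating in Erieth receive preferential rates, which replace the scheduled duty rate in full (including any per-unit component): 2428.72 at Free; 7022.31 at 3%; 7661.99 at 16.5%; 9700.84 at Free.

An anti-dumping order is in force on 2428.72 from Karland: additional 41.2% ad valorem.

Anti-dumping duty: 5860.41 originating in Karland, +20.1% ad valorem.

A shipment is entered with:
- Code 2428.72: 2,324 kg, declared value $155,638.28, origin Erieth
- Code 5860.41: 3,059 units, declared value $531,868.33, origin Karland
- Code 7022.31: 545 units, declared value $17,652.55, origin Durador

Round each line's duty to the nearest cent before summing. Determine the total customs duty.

$116,384.03

Line 1 (2428.72, Erieth, 2,324 kg, $155,638.28):
Base rate for 2428.72 is 1%.
Origin Erieth qualifies under the Lorius–Erieth agreement and 2428.72 is covered: preferential rate Free applies instead.
The additional-duty order on 2428.72 targets Karland, not Erieth; it does not apply.
Duty = $155,638.28 × 0% = $0.00.
Line 2 (5860.41, Karland, 3,059 units, $531,868.33):
Base rate for 5860.41 is 1.5%.
Additional duty on 5860.41 from Karland: +20.1%. Applied ad valorem rate: 1.5% + 20.1% = 21.6%.
Duty = $531,868.33 × 21.6% = $114,883.56.
Line 3 (7022.31, Durador, 545 units, $17,652.55):
Base rate for 7022.31 is 8.5%.
7022.31 has an FTA preferential rate, but origin Durador is not Erieth; base rate stands.
Duty = $17,652.55 × 8.5% = $1,500.47.
Total = $0.00 + $114,883.56 + $1,500.47 = $116,384.03.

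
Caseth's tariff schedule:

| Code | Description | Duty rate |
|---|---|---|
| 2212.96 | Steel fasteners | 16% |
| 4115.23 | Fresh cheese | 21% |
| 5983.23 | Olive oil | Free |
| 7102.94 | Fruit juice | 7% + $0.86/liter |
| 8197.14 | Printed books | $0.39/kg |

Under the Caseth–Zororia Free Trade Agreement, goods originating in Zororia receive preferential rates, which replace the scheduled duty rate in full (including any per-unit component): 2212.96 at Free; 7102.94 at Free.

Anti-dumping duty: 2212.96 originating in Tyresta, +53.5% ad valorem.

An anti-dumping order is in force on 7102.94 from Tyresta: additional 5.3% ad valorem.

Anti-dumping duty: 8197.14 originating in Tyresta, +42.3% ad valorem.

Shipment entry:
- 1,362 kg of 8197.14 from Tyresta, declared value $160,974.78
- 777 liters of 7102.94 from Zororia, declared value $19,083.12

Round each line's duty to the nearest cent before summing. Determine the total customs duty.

Line 1 (8197.14, Tyresta, 1,362 kg, $160,974.78):
Base rate for 8197.14 is $0.39/kg.
Additional duty on 8197.14 from Tyresta: +42.3% ad valorem. Applied ad valorem rate = 42.3%.
Duty = $160,974.78 × 42.3% + 1,362 × $0.39 = $68,623.51.
Line 2 (7102.94, Zororia, 777 liters, $19,083.12):
Base rate for 7102.94 is 7% + $0.86/liter.
Origin Zororia qualifies under the Caseth–Zororia agreement and 7102.94 is covered: preferential rate Free applies instead.
The additional-duty order on 7102.94 targets Tyresta, not Zororia; it does not apply.
Duty = $19,083.12 × 0% = $0.00.
Total = $68,623.51 + $0.00 = $68,623.51.

$68,623.51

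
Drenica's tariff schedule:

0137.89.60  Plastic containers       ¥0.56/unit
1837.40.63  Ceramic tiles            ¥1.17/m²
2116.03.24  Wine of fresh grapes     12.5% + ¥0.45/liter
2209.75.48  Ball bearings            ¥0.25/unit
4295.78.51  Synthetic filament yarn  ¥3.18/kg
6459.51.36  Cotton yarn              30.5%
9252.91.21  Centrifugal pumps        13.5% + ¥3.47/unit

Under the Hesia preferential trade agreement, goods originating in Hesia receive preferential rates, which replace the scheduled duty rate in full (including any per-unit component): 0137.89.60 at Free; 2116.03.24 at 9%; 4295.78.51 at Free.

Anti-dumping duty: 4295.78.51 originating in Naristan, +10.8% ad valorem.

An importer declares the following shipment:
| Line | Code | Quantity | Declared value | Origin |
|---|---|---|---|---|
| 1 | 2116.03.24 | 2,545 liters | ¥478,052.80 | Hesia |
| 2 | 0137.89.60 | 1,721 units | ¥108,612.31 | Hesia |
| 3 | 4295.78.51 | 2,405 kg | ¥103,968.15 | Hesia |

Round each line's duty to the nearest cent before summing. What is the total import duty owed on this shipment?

¥43,024.75

Line 1 (2116.03.24, Hesia, 2,545 liters, ¥478,052.80):
Base rate for 2116.03.24 is 12.5% + ¥0.45/liter.
Origin Hesia qualifies under the Drenica–Hesia agreement and 2116.03.24 is covered: preferential rate 9% applies instead.
Duty = ¥478,052.80 × 9% = ¥43,024.75.
Line 2 (0137.89.60, Hesia, 1,721 units, ¥108,612.31):
Base rate for 0137.89.60 is ¥0.56/unit.
Origin Hesia qualifies under the Drenica–Hesia agreement and 0137.89.60 is covered: preferential rate Free applies instead.
Duty = ¥108,612.31 × 0% = ¥0.00.
Line 3 (4295.78.51, Hesia, 2,405 kg, ¥103,968.15):
Base rate for 4295.78.51 is ¥3.18/kg.
Origin Hesia qualifies under the Drenica–Hesia agreement and 4295.78.51 is covered: preferential rate Free applies instead.
The additional-duty order on 4295.78.51 targets Naristan, not Hesia; it does not apply.
Duty = ¥103,968.15 × 0% = ¥0.00.
Total = ¥43,024.75 + ¥0.00 + ¥0.00 = ¥43,024.75.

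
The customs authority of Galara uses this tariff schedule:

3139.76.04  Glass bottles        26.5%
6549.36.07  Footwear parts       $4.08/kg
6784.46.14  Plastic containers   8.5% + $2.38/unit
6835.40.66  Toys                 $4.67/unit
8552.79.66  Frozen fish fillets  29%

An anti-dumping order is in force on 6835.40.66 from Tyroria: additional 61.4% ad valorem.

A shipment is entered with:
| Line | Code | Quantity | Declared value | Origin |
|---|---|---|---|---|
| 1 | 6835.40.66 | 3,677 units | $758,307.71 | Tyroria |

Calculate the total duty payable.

Line 1 (6835.40.66, Tyroria, 3,677 units, $758,307.71):
Base rate for 6835.40.66 is $4.67/unit.
Additional duty on 6835.40.66 from Tyroria: +61.4% ad valorem. Applied ad valorem rate = 61.4%.
Duty = $758,307.71 × 61.4% + 3,677 × $4.67 = $482,772.52.

$482,772.52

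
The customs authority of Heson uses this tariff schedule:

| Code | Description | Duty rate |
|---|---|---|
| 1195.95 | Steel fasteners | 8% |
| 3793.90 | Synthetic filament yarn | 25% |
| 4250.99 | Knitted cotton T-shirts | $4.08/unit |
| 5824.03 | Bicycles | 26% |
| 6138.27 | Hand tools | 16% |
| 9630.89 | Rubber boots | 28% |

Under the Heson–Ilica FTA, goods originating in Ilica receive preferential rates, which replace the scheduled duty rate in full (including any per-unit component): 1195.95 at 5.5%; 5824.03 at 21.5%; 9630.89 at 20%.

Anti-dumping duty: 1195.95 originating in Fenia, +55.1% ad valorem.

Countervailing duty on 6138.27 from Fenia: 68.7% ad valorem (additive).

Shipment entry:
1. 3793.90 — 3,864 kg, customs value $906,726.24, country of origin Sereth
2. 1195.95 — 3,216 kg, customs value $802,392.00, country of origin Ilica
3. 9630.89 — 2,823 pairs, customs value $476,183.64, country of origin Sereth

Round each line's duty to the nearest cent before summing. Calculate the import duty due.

Line 1 (3793.90, Sereth, 3,864 kg, $906,726.24):
Base rate for 3793.90 is 25%.
Duty = $906,726.24 × 25% = $226,681.56.
Line 2 (1195.95, Ilica, 3,216 kg, $802,392.00):
Base rate for 1195.95 is 8%.
Origin Ilica qualifies under the Heson–Ilica agreement and 1195.95 is covered: preferential rate 5.5% applies instead.
The additional-duty order on 1195.95 targets Fenia, not Ilica; it does not apply.
Duty = $802,392.00 × 5.5% = $44,131.56.
Line 3 (9630.89, Sereth, 2,823 pairs, $476,183.64):
Base rate for 9630.89 is 28%.
9630.89 has an FTA preferential rate, but origin Sereth is not Ilica; base rate stands.
Duty = $476,183.64 × 28% = $133,331.42.
Total = $226,681.56 + $44,131.56 + $133,331.42 = $404,144.54.

$404,144.54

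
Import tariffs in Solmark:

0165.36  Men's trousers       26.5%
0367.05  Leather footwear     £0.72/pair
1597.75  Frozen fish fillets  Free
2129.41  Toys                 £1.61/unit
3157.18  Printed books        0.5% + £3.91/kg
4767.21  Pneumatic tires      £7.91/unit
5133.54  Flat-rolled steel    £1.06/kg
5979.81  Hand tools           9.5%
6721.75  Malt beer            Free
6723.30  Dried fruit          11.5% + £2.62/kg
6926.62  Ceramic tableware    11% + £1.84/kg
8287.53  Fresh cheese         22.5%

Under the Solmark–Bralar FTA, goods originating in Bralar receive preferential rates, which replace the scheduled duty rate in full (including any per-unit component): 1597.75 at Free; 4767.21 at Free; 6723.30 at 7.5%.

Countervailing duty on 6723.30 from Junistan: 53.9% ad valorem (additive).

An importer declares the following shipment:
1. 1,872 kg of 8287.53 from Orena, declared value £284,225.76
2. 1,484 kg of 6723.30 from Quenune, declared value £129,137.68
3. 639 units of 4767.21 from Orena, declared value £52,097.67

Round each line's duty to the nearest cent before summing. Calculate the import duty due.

£87,744.20

Line 1 (8287.53, Orena, 1,872 kg, £284,225.76):
Base rate for 8287.53 is 22.5%.
Duty = £284,225.76 × 22.5% = £63,950.80.
Line 2 (6723.30, Quenune, 1,484 kg, £129,137.68):
Base rate for 6723.30 is 11.5% + £2.62/kg.
6723.30 has an FTA preferential rate, but origin Quenune is not Bralar; base rate stands.
The additional-duty order on 6723.30 targets Junistan, not Quenune; it does not apply.
Duty = £129,137.68 × 11.5% + 1,484 × £2.62 = £18,738.91.
Line 3 (4767.21, Orena, 639 units, £52,097.67):
Base rate for 4767.21 is £7.91/unit.
4767.21 has an FTA preferential rate, but origin Orena is not Bralar; base rate stands.
Duty = 639 × £7.91 = £5,054.49.
Total = £63,950.80 + £18,738.91 + £5,054.49 = £87,744.20.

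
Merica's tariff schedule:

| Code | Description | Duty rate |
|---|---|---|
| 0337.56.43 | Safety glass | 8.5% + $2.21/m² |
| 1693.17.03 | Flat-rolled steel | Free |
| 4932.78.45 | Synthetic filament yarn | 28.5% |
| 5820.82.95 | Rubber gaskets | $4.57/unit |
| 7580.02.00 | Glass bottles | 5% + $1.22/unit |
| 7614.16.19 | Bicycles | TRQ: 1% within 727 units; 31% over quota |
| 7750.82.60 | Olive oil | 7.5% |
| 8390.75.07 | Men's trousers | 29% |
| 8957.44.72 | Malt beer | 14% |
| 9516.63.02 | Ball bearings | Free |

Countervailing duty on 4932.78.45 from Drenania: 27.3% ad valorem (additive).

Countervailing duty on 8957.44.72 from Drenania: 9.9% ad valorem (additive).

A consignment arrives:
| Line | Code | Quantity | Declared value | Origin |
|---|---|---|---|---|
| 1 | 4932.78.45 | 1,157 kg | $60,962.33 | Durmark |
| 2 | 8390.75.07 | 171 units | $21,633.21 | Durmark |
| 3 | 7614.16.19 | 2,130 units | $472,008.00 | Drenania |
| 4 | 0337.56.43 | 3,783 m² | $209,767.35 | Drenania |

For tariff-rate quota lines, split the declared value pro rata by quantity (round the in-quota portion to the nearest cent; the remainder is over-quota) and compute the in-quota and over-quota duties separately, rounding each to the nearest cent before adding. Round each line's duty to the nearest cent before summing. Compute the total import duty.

$147,830.06

Line 1 (4932.78.45, Durmark, 1,157 kg, $60,962.33):
Base rate for 4932.78.45 is 28.5%.
The additional-duty order on 4932.78.45 targets Drenania, not Durmark; it does not apply.
Duty = $60,962.33 × 28.5% = $17,374.26.
Line 2 (8390.75.07, Durmark, 171 units, $21,633.21):
Base rate for 8390.75.07 is 29%.
Duty = $21,633.21 × 29% = $6,273.63.
Line 3 (7614.16.19, Drenania, 2,130 units, $472,008.00):
Code 7614.16.19 is under a tariff-rate quota (threshold 727 units). In-quota: 727 units at 1%; over-quota: 1,403 units at 31%.
Pro-rata value split: in-quota = $472,008.00 × 727/2,130 = $161,103.20; over-quota = $472,008.00 − $161,103.20 = $310,904.80.
In-quota duty = $161,103.20 × 1% = $1,611.03. Over-quota duty = $310,904.80 × 31% = $96,380.49.
Line duty = $1,611.03 + $96,380.49 = $97,991.52.
Line 4 (0337.56.43, Drenania, 3,783 m², $209,767.35):
Base rate for 0337.56.43 is 8.5% + $2.21/m².
Duty = $209,767.35 × 8.5% + 3,783 × $2.21 = $26,190.65.
Total = $17,374.26 + $6,273.63 + $97,991.52 + $26,190.65 = $147,830.06.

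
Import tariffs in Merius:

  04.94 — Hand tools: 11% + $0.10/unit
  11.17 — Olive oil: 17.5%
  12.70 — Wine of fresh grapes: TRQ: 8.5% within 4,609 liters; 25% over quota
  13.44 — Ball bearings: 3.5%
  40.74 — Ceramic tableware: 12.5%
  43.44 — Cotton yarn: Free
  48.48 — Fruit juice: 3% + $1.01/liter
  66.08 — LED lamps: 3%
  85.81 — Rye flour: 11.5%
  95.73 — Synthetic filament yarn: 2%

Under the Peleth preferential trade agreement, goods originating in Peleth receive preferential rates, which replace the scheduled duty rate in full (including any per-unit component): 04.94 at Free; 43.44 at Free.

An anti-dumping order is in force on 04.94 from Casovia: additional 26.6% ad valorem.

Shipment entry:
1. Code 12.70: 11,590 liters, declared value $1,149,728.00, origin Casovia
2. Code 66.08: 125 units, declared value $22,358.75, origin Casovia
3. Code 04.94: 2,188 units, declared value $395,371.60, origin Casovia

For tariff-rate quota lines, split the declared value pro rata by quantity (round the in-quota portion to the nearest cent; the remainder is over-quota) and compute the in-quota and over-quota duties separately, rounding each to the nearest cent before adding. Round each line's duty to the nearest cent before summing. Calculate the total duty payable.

Line 1 (12.70, Casovia, 11,590 liters, $1,149,728.00):
Code 12.70 is under a tariff-rate quota (threshold 4,609 liters). In-quota: 4,609 liters at 8.5%; over-quota: 6,981 liters at 25%.
Pro-rata value split: in-quota = $1,149,728.00 × 4,609/11,590 = $457,212.80; over-quota = $1,149,728.00 − $457,212.80 = $692,515.20.
In-quota duty = $457,212.80 × 8.5% = $38,863.09. Over-quota duty = $692,515.20 × 25% = $173,128.80.
Line duty = $38,863.09 + $173,128.80 = $211,991.89.
Line 2 (66.08, Casovia, 125 units, $22,358.75):
Base rate for 66.08 is 3%.
Duty = $22,358.75 × 3% = $670.76.
Line 3 (04.94, Casovia, 2,188 units, $395,371.60):
Base rate for 04.94 is 11% + $0.10/unit.
04.94 has an FTA preferential rate, but origin Casovia is not Peleth; base rate stands.
Additional duty on 04.94 from Casovia: +26.6%. Applied ad valorem rate: 11% + 26.6% = 37.6%.
Duty = $395,371.60 × 37.6% + 2,188 × $0.10 = $148,878.52.
Total = $211,991.89 + $670.76 + $148,878.52 = $361,541.17.

$361,541.17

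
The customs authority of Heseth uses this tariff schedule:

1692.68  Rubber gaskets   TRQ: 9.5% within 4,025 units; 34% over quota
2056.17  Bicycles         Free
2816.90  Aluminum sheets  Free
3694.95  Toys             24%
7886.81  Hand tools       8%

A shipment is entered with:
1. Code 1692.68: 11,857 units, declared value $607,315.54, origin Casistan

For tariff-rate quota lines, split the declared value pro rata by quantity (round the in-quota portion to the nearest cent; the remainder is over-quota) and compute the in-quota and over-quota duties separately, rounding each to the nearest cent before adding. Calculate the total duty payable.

Line 1 (1692.68, Casistan, 11,857 units, $607,315.54):
Code 1692.68 is under a tariff-rate quota (threshold 4,025 units). In-quota: 4,025 units at 9.5%; over-quota: 7,832 units at 34%.
Pro-rata value split: in-quota = $607,315.54 × 4,025/11,857 = $206,160.50; over-quota = $607,315.54 − $206,160.50 = $401,155.04.
In-quota duty = $206,160.50 × 9.5% = $19,585.25. Over-quota duty = $401,155.04 × 34% = $136,392.71.
Line duty = $19,585.25 + $136,392.71 = $155,977.96.

$155,977.96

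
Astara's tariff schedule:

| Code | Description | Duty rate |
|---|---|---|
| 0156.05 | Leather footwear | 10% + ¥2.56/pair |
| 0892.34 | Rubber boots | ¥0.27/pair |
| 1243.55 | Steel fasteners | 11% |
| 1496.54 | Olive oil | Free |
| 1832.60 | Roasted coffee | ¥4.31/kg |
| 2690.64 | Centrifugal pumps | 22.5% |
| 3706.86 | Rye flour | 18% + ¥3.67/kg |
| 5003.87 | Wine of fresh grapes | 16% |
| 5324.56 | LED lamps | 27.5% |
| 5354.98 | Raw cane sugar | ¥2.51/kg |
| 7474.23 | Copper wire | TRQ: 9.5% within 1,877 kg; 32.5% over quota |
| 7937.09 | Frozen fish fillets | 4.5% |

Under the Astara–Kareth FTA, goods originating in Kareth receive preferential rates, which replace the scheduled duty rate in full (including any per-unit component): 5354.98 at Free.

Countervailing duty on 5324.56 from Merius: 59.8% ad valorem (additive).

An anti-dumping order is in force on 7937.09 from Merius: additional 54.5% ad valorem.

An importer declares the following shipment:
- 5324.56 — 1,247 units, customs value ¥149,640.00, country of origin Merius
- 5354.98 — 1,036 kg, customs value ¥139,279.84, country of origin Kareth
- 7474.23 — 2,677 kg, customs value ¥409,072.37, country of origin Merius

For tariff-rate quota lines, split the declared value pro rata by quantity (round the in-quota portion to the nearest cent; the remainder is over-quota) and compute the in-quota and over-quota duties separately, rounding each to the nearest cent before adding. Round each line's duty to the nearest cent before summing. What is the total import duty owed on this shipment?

¥197,614.64

Line 1 (5324.56, Merius, 1,247 units, ¥149,640.00):
Base rate for 5324.56 is 27.5%.
Additional duty on 5324.56 from Merius: +59.8%. Applied ad valorem rate: 27.5% + 59.8% = 87.3%.
Duty = ¥149,640.00 × 87.3% = ¥130,635.72.
Line 2 (5354.98, Kareth, 1,036 kg, ¥139,279.84):
Base rate for 5354.98 is ¥2.51/kg.
Origin Kareth qualifies under the Astara–Kareth agreement and 5354.98 is covered: preferential rate Free applies instead.
Duty = ¥139,279.84 × 0% = ¥0.00.
Line 3 (7474.23, Merius, 2,677 kg, ¥409,072.37):
Code 7474.23 is under a tariff-rate quota (threshold 1,877 kg). In-quota: 1,877 kg at 9.5%; over-quota: 800 kg at 32.5%.
Pro-rata value split: in-quota = ¥409,072.37 × 1,877/2,677 = ¥286,824.37; over-quota = ¥409,072.37 − ¥286,824.37 = ¥122,248.00.
In-quota duty = ¥286,824.37 × 9.5% = ¥27,248.32. Over-quota duty = ¥122,248.00 × 32.5% = ¥39,730.60.
Line duty = ¥27,248.32 + ¥39,730.60 = ¥66,978.92.
Total = ¥130,635.72 + ¥0.00 + ¥66,978.92 = ¥197,614.64.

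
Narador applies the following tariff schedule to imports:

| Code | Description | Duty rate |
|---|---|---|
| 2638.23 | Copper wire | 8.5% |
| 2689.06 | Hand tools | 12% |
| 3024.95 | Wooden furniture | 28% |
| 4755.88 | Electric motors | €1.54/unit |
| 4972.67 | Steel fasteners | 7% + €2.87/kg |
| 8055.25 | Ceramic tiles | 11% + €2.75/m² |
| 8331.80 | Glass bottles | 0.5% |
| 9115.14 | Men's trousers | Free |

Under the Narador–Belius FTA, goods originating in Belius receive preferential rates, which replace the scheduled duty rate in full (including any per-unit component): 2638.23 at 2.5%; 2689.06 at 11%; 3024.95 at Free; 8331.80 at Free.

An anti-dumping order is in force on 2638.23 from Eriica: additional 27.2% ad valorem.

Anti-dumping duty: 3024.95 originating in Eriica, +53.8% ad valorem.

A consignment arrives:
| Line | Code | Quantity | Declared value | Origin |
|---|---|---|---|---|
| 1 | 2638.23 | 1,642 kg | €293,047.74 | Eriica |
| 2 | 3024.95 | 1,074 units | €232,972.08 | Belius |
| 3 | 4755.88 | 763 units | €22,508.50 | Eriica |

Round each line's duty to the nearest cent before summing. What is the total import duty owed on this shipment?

€105,793.06

Line 1 (2638.23, Eriica, 1,642 kg, €293,047.74):
Base rate for 2638.23 is 8.5%.
2638.23 has an FTA preferential rate, but origin Eriica is not Belius; base rate stands.
Additional duty on 2638.23 from Eriica: +27.2%. Applied ad valorem rate: 8.5% + 27.2% = 35.7%.
Duty = €293,047.74 × 35.7% = €104,618.04.
Line 2 (3024.95, Belius, 1,074 units, €232,972.08):
Base rate for 3024.95 is 28%.
Origin Belius qualifies under the Narador–Belius agreement and 3024.95 is covered: preferential rate Free applies instead.
The additional-duty order on 3024.95 targets Eriica, not Belius; it does not apply.
Duty = €232,972.08 × 0% = €0.00.
Line 3 (4755.88, Eriica, 763 units, €22,508.50):
Base rate for 4755.88 is €1.54/unit.
Duty = 763 × €1.54 = €1,175.02.
Total = €104,618.04 + €0.00 + €1,175.02 = €105,793.06.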